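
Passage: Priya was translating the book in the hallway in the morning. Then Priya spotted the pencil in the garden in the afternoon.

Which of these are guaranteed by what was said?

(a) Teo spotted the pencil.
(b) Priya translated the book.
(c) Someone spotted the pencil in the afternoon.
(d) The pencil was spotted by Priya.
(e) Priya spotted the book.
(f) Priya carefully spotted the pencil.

(a) Not entailed — the passage has Priya spotting the pencil, not Teo.
(b) Not entailed — 'was translating' is progressive on an accomplishment; it does not entail the completed 'translated'.
(c) Entailed — every conjunct here is already in the original spotting event.
(d) Entailed — the original entails any weakening of itself; this just drops 'in the afternoon', 'in the garden'.
(e) Not entailed — Priya spotted the pencil, not the book; the book belongs to the translating event.
(f) Not entailed — 'carefully' adds information not in the original event.

(c), (d)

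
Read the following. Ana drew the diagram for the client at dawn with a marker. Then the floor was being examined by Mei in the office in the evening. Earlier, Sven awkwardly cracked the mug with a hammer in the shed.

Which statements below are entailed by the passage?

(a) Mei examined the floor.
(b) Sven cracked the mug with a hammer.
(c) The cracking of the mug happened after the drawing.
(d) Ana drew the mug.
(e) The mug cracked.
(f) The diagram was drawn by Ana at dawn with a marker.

(a) Entailed — 'examine' is an activity; 'was examining' entails that some examining happened, so 'examined' holds.
(b) Entailed — dropping 'in the shed', 'awkwardly' leaves a sub-description the original still satisfies.
(c) Not entailed — the narrative doesn't order the drawing relative to the cracking.
(d) Not entailed — Ana drew the diagram, not the mug; the mug belongs to the cracking event.
(e) Entailed — 'Sven cracked the mug' is causative; it entails the inchoative 'the mug cracked'.
(f) Entailed — dropping 'for the client' leaves a sub-description the original still satisfies.

(a), (b), (e), (f)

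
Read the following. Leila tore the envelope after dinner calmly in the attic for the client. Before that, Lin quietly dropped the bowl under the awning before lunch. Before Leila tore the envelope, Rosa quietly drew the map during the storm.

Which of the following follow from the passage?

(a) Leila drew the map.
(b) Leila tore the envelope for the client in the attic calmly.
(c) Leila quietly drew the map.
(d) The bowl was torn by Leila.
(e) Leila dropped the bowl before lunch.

(b)

(a) Not entailed — the passage has Rosa drawing the map, not Leila.
(b) Entailed — the original entails any weakening of itself; this just drops 'after dinner'.
(c) Not entailed — the passage has Rosa drawing the map, not Leila.
(d) Not entailed — Leila tore the envelope, not the bowl; the bowl belongs to the dropping event.
(e) Not entailed — the passage has Lin dropping the bowl, not Leila.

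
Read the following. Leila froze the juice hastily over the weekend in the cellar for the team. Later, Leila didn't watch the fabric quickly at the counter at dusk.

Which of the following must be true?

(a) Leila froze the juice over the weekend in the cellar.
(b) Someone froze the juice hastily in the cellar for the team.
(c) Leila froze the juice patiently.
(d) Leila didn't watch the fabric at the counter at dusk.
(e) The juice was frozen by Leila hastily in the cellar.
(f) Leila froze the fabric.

(a), (b), (e)

(a) Entailed — the original entails any weakening of itself; this just drops 'hastily', 'for the team'.
(b) Entailed — the original entails any weakening of itself; this just drops 'over the weekend' and generalizes the agent.
(c) Not entailed — 'patiently' adds a manner not in (and inconsistent with) the original.
(d) Not entailed — dropping 'quickly' under negation is not valid — the original leaves open that Leila watched the fabric some other way.
(e) Entailed — this follows by dropping conjuncts from the freezing event's description.
(f) Not entailed — Leila froze the juice, not the fabric; the fabric belongs to the watching event.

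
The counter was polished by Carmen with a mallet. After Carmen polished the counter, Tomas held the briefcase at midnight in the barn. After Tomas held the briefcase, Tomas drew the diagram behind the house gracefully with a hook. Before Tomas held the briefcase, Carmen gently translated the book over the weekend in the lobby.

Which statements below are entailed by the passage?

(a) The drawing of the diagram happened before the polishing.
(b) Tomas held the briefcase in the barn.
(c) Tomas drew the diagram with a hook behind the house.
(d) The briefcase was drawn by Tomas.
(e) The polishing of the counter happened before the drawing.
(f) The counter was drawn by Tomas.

(a) Not entailed — the narrative places the polishing before the drawing, not after.
(b) Entailed — this follows by dropping conjuncts from the holding event's description.
(c) Entailed — every conjunct here is already in the original drawing event.
(d) Not entailed — Tomas drew the diagram, not the briefcase; the briefcase belongs to the holding event.
(e) Entailed — the narrative places the polishing before the drawing.
(f) Not entailed — Tomas drew the diagram, not the counter; the counter belongs to the polishing event.

(b), (c), (e)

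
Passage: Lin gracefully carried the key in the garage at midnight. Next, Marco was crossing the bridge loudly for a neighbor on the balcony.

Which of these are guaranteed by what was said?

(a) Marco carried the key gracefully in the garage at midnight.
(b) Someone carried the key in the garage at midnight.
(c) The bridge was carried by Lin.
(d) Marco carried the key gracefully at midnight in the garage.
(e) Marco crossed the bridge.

(a) Not entailed — the passage has Lin carrying the key, not Marco.
(b) Entailed — dropping 'gracefully' and generalizing the agent leaves a sub-description the original still satisfies.
(c) Not entailed — Lin carried the key, not the bridge; the bridge belongs to the crossing event.
(d) Not entailed — the passage has Lin carrying the key, not Marco.
(e) Not entailed — 'was crossing' is progressive on an accomplishment; it does not entail the completed 'crossed'.

(b)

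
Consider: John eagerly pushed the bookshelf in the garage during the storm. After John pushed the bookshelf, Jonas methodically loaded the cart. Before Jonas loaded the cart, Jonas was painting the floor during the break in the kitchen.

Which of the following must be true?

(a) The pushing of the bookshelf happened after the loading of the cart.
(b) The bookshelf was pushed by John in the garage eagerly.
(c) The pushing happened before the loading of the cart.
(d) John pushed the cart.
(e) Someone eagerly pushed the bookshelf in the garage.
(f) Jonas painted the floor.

(a) Not entailed — the narrative places the pushing before the loading, not after.
(b) Entailed — this follows by dropping conjuncts from the pushing event's description.
(c) Entailed — the narrative places the pushing before the loading.
(d) Not entailed — John pushed the bookshelf, not the cart; the cart belongs to the loading event.
(e) Entailed — every conjunct here is already in the original pushing event.
(f) Not entailed — 'was painting' is progressive on an accomplishment; it does not entail the completed 'painted'.

(b), (c), (e)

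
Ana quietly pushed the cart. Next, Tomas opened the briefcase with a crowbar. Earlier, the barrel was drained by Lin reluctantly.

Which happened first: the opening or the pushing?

the pushing

The connectives place the pushing before the opening.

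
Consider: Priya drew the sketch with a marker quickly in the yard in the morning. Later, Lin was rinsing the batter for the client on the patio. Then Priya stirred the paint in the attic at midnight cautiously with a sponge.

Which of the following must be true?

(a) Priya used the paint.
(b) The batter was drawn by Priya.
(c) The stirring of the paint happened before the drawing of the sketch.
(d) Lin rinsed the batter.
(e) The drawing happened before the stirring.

(a) Not entailed — the paint is the patient, not an instrument — Priya used a sponge.
(b) Not entailed — Priya drew the sketch, not the batter; the batter belongs to the rinsing event.
(c) Not entailed — the narrative places the drawing before the stirring, not after.
(d) Entailed — 'rinse' is an activity; 'was rinsing' entails that some rinsing happened, so 'rinsed' holds.
(e) Entailed — the narrative places the drawing before the stirring.

(d), (e)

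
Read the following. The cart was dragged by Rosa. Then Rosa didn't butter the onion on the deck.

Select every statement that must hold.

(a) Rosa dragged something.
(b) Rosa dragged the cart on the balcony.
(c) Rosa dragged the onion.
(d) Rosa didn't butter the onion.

(a)

(a) Entailed — every conjunct here is already in the original dragging event.
(b) Not entailed — 'on the balcony' adds information not in the original event.
(c) Not entailed — Rosa dragged the cart, not the onion; the onion belongs to the buttering event.
(d) Not entailed — dropping 'on the deck' under negation is not valid — the original leaves open that Rosa buttered the onion some other way.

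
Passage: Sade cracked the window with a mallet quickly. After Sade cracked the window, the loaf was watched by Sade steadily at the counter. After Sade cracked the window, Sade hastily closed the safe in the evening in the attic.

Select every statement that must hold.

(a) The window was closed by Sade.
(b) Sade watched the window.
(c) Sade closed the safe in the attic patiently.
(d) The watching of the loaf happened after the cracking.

(a) Not entailed — Sade closed the safe, not the window; the window belongs to the cracking event.
(b) Not entailed — Sade watched the loaf, not the window; the window belongs to the cracking event.
(c) Not entailed — 'patiently' adds a manner not in (and inconsistent with) the original.
(d) Entailed — the narrative places the cracking before the watching.

(d)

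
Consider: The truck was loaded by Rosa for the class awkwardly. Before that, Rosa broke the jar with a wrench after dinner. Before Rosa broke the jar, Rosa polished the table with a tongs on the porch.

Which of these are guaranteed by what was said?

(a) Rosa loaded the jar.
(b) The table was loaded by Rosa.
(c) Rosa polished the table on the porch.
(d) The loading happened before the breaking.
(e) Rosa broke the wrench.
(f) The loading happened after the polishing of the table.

(c), (f)

(a) Not entailed — Rosa loaded the truck, not the jar; the jar belongs to the breaking event.
(b) Not entailed — Rosa loaded the truck, not the table; the table belongs to the polishing event.
(c) Entailed — every conjunct here is already in the original polishing event.
(d) Not entailed — the narrative places the breaking before the loading, not after.
(e) Not entailed — the wrench is the instrument, not what was broken.
(f) Entailed — the narrative places the polishing before the loading.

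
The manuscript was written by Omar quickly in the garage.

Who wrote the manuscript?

'Omar' marks the agent of the writing event.

Omar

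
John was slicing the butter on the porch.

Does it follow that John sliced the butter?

no

'was slicing' is progressive; for an accomplishment like 'slice the butter', it doesn't entail completion.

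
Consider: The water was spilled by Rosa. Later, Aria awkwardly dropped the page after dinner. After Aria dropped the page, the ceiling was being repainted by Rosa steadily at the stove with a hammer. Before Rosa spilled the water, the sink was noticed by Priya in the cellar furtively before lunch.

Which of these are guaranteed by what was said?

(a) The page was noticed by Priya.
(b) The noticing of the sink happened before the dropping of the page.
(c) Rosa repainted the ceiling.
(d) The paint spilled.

(b)

(a) Not entailed — Priya noticed the sink, not the page; the page belongs to the dropping event.
(b) Entailed — the narrative places the noticing before the dropping.
(c) Not entailed — 'was repainting' is progressive on an accomplishment; it does not entail the completed 'repainted'.
(d) Not entailed — the water is what spilled, not the paint.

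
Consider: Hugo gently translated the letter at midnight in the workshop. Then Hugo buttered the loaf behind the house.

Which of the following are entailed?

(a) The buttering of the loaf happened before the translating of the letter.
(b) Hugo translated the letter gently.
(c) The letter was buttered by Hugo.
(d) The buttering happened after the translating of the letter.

(b), (d)

(a) Not entailed — the narrative places the translating before the buttering, not after.
(b) Entailed — the original entails any weakening of itself; this just drops 'in the workshop', 'at midnight'.
(c) Not entailed — Hugo buttered the loaf, not the letter; the letter belongs to the translating event.
(d) Entailed — the narrative places the translating before the buttering.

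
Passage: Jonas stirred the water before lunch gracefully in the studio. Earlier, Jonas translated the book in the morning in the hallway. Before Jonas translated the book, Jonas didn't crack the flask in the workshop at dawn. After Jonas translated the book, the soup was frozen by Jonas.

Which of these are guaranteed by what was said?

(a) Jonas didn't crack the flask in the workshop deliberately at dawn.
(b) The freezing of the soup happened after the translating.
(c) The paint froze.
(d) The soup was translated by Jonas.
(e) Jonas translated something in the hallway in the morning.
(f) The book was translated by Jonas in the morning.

(a) Entailed — under negation, adding a further restriction is entailed: if no such cracking event occurred, none occurred deliberately either.
(b) Entailed — the narrative places the translating before the freezing.
(c) Not entailed — the soup is what froze, not the paint.
(d) Not entailed — Jonas translated the book, not the soup; the soup belongs to the freezing event.
(e) Entailed — the original entails any weakening of itself; this just generalizes the patient.
(f) Entailed — dropping 'in the hallway' leaves a sub-description the original still satisfies.

(a), (b), (e), (f)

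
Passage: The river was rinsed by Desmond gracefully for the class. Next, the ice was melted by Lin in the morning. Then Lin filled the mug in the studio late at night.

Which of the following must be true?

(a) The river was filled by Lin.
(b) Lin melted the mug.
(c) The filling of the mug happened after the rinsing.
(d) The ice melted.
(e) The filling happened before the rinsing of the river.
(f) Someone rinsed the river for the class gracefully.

(a) Not entailed — Lin filled the mug, not the river; the river belongs to the rinsing event.
(b) Not entailed — Lin melted the ice, not the mug; the mug belongs to the filling event.
(c) Entailed — the narrative places the rinsing before the filling.
(d) Entailed — 'Lin melted the ice' is causative; it entails the inchoative 'the ice melted'.
(e) Not entailed — the narrative places the rinsing before the filling, not after.
(f) Entailed — the original entails any weakening of itself; this just generalizes the agent.

(c), (d), (f)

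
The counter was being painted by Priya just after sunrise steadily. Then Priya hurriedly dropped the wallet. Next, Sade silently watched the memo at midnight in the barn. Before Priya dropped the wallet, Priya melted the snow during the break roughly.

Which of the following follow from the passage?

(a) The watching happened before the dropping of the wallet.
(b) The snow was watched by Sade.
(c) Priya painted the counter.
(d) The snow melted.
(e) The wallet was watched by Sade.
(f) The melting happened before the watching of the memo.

(a) Not entailed — the narrative places the dropping before the watching, not after.
(b) Not entailed — Sade watched the memo, not the snow; the snow belongs to the melting event.
(c) Not entailed — 'was painting' is progressive on an accomplishment; it does not entail the completed 'painted'.
(d) Entailed — 'Priya melted the snow' is causative; it entails the inchoative 'the snow melted'.
(e) Not entailed — Sade watched the memo, not the wallet; the wallet belongs to the dropping event.
(f) Entailed — the narrative places the melting before the watching.

(d), (f)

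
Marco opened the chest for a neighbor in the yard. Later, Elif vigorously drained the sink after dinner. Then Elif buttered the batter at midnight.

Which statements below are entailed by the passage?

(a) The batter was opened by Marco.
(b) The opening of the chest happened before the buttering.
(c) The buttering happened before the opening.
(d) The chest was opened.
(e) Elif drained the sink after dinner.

(a) Not entailed — Marco opened the chest, not the batter; the batter belongs to the buttering event.
(b) Entailed — the narrative places the opening before the buttering.
(c) Not entailed — the narrative places the opening before the buttering, not after.
(d) Entailed — dropping 'in the yard', 'for a neighbor' and generalizing the agent leaves a sub-description the original still satisfies.
(e) Entailed — this follows by dropping conjuncts from the draining event's description.

(b), (d), (e)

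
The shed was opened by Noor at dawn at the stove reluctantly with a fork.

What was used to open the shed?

'with a fork' marks the instrument of the opening event.

a fork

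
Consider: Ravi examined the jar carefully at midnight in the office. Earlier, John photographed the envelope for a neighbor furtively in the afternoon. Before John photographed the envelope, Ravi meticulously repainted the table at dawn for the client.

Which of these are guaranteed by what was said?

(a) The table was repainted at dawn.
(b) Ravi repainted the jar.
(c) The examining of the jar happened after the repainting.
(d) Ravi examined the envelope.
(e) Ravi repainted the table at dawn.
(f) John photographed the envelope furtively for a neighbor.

(a), (c), (e), (f)

(a) Entailed — this follows by dropping conjuncts from the repainting event's description.
(b) Not entailed — Ravi repainted the table, not the jar; the jar belongs to the examining event.
(c) Entailed — the narrative places the repainting before the examining.
(d) Not entailed — Ravi examined the jar, not the envelope; the envelope belongs to the photographing event.
(e) Entailed — every conjunct here is already in the original repainting event.
(f) Entailed — every conjunct here is already in the original photographing event.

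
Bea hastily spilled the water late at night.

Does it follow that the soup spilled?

no

Nothing is said about any soup; only the water is affected.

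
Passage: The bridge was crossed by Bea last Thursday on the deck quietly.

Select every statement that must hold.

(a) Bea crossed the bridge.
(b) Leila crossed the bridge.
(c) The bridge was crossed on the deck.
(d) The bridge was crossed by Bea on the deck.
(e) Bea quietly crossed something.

(a) Entailed — the original entails any weakening of itself; this just drops 'quietly', 'on the deck', 'last Thursday'.
(b) Not entailed — the passage has Bea crossing the bridge, not Leila.
(c) Entailed — every conjunct here is already in the original crossing event.
(d) Entailed — this follows by dropping conjuncts from the crossing event's description.
(e) Entailed — this follows by dropping conjuncts from the crossing event's description.

(a), (c), (d), (e)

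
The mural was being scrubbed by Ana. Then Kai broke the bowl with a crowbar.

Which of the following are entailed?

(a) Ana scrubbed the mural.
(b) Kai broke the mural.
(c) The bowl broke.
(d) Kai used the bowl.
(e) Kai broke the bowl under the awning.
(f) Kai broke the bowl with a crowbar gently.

(a) Entailed — 'scrub' is an activity; 'was scrubbing' entails that some scrubbing happened, so 'scrubbed' holds.
(b) Not entailed — Kai broke the bowl, not the mural; the mural belongs to the scrubbing event.
(c) Entailed — 'Kai broke the bowl' is causative; it entails the inchoative 'the bowl broke'.
(d) Not entailed — the bowl is the patient, not an instrument — Kai used a crowbar.
(e) Not entailed — 'under the awning' adds information not in the original event.
(f) Not entailed — 'gently' adds information not in the original event.

(a), (c)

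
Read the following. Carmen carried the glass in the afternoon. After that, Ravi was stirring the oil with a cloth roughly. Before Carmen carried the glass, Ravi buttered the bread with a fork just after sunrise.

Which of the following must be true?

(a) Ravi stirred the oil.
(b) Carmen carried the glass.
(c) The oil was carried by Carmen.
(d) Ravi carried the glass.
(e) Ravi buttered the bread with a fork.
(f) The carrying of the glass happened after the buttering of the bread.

(a) Entailed — 'stir' is an activity; 'was stirring' entails that some stirring happened, so 'stirred' holds.
(b) Entailed — this follows by dropping conjuncts from the carrying event's description.
(c) Not entailed — Carmen carried the glass, not the oil; the oil belongs to the stirring event.
(d) Not entailed — the passage has Carmen carrying the glass, not Ravi.
(e) Entailed — every conjunct here is already in the original buttering event.
(f) Entailed — the narrative places the buttering before the carrying.

(a), (b), (e), (f)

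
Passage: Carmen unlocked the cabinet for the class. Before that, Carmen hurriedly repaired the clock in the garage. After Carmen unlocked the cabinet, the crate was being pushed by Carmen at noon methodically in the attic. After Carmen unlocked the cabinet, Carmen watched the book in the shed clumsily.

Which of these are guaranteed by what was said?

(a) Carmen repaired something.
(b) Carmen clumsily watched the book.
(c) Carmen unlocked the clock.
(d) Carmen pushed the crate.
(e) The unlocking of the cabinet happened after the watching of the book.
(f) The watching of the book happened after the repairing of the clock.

(a), (b), (d), (f)

(a) Entailed — this follows by dropping conjuncts from the repairing event's description.
(b) Entailed — this follows by dropping conjuncts from the watching event's description.
(c) Not entailed — Carmen unlocked the cabinet, not the clock; the clock belongs to the repairing event.
(d) Entailed — 'push' is an activity; 'was pushing' entails that some pushing happened, so 'pushed' holds.
(e) Not entailed — the narrative places the unlocking before the watching, not after.
(f) Entailed — the narrative places the repairing before the watching.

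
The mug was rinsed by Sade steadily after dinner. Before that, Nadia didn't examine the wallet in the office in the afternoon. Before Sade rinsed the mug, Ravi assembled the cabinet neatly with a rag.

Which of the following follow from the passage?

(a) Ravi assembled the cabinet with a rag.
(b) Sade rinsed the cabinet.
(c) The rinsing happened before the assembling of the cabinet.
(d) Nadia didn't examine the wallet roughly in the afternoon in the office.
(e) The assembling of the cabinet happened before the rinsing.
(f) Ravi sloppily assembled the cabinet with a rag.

(a) Entailed — every conjunct here is already in the original assembling event.
(b) Not entailed — Sade rinsed the mug, not the cabinet; the cabinet belongs to the assembling event.
(c) Not entailed — the narrative places the assembling before the rinsing, not after.
(d) Entailed — under negation, adding a further restriction is entailed: if no such examining event occurred, none occurred roughly either.
(e) Entailed — the narrative places the assembling before the rinsing.
(f) Not entailed — 'sloppily' adds a manner not in (and inconsistent with) the original.

(a), (d), (e)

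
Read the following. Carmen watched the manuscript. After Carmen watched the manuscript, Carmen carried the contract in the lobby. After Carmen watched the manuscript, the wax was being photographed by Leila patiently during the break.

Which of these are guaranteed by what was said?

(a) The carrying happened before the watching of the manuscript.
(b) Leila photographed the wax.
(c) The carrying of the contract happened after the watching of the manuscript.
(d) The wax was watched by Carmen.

(a) Not entailed — the narrative places the watching before the carrying, not after.
(b) Not entailed — 'was photographing' is progressive on an accomplishment; it does not entail the completed 'photographed'.
(c) Entailed — the narrative places the watching before the carrying.
(d) Not entailed — Carmen watched the manuscript, not the wax; the wax belongs to the photographing event.

(c)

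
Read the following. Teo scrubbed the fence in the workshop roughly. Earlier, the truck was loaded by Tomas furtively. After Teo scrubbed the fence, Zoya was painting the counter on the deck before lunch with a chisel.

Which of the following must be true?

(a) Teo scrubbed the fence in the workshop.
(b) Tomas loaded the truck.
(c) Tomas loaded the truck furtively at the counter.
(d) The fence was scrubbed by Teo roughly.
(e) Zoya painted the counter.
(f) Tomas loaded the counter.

(a), (b), (d)

(a) Entailed — dropping 'roughly' leaves a sub-description the original still satisfies.
(b) Entailed — dropping 'furtively' leaves a sub-description the original still satisfies.
(c) Not entailed — 'at the counter' adds information not in the original event.
(d) Entailed — dropping 'in the workshop' leaves a sub-description the original still satisfies.
(e) Not entailed — 'was painting' is progressive on an accomplishment; it does not entail the completed 'painted'.
(f) Not entailed — Tomas loaded the truck, not the counter; the counter belongs to the painting event.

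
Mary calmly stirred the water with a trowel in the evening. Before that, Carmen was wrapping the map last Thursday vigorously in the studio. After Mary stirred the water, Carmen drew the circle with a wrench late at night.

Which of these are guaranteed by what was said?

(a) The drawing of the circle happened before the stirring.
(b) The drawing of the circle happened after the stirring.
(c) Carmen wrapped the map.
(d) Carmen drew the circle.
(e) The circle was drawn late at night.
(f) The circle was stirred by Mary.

(b), (d), (e)

(a) Not entailed — the narrative places the stirring before the drawing, not after.
(b) Entailed — the narrative places the stirring before the drawing.
(c) Not entailed — 'was wrapping' is progressive on an accomplishment; it does not entail the completed 'wrapped'.
(d) Entailed — every conjunct here is already in the original drawing event.
(e) Entailed — every conjunct here is already in the original drawing event.
(f) Not entailed — Mary stirred the water, not the circle; the circle belongs to the drawing event.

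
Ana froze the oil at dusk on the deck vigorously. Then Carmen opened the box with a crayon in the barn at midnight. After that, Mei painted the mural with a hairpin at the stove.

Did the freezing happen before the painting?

yes

The narrative orders the freezing before the painting.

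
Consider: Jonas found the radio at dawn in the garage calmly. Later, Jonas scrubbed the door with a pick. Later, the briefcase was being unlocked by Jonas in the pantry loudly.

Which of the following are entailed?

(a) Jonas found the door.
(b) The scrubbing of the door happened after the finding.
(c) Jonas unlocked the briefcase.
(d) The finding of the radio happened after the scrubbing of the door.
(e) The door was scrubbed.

(a) Not entailed — Jonas found the radio, not the door; the door belongs to the scrubbing event.
(b) Entailed — the narrative places the finding before the scrubbing.
(c) Not entailed — 'was unlocking' is progressive on an accomplishment; it does not entail the completed 'unlocked'.
(d) Not entailed — the narrative places the finding before the scrubbing, not after.
(e) Entailed — dropping 'with a pick' and generalizing the agent leaves a sub-description the original still satisfies.

(b), (e)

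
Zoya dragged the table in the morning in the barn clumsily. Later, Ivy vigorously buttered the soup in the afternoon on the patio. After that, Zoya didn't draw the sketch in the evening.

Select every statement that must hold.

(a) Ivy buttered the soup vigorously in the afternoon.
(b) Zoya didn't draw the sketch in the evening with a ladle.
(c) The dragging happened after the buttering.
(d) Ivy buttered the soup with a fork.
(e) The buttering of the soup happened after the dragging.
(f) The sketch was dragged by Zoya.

(a), (b), (e)

(a) Entailed — the original entails any weakening of itself; this just drops 'on the patio'.
(b) Entailed — under negation, adding a further restriction is entailed: if no such drawing event occurred, none occurred with a ladle either.
(c) Not entailed — the narrative places the dragging before the buttering, not after.
(d) Not entailed — 'with a fork' adds information not in the original event.
(e) Entailed — the narrative places the dragging before the buttering.
(f) Not entailed — Zoya dragged the table, not the sketch; the sketch belongs to the drawing event.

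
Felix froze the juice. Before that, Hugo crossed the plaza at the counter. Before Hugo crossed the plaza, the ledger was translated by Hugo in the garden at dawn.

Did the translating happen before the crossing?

yes

The narrative orders the translating before the crossing.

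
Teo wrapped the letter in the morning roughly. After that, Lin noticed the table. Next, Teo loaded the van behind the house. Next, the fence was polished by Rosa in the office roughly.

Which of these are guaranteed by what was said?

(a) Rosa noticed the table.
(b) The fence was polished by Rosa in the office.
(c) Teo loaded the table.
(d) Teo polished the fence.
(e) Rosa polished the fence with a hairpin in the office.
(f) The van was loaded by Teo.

(a) Not entailed — the passage has Lin noticing the table, not Rosa.
(b) Entailed — every conjunct here is already in the original polishing event.
(c) Not entailed — Teo loaded the van, not the table; the table belongs to the noticing event.
(d) Not entailed — the passage has Rosa polishing the fence, not Teo.
(e) Not entailed — 'with a hairpin' adds information not in the original event.
(f) Entailed — every conjunct here is already in the original loading event.

(b), (f)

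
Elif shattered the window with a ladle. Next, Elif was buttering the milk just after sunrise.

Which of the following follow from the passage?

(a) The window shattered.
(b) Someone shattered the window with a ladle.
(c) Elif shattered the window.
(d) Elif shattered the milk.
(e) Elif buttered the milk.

(a), (b), (c)

(a) Entailed — 'Elif shattered the window' is causative; it entails the inchoative 'the window shattered'.
(b) Entailed — every conjunct here is already in the original shattering event.
(c) Entailed — this follows by dropping conjuncts from the shattering event's description.
(d) Not entailed — Elif shattered the window, not the milk; the milk belongs to the buttering event.
(e) Not entailed — 'was buttering' is progressive on an accomplishment; it does not entail the completed 'buttered'.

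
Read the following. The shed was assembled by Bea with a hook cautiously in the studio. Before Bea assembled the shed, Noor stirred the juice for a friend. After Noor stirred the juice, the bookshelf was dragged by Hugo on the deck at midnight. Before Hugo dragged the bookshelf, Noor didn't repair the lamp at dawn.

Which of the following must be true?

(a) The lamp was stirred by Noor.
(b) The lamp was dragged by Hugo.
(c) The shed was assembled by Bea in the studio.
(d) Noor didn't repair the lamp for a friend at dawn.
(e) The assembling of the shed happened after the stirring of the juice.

(c), (d), (e)

(a) Not entailed — Noor stirred the juice, not the lamp; the lamp belongs to the repairing event.
(b) Not entailed — Hugo dragged the bookshelf, not the lamp; the lamp belongs to the repairing event.
(c) Entailed — dropping 'cautiously', 'with a hook' leaves a sub-description the original still satisfies.
(d) Entailed — under negation, adding a further restriction is entailed: if no such repairing event occurred, none occurred for a friend either.
(e) Entailed — the narrative places the stirring before the assembling.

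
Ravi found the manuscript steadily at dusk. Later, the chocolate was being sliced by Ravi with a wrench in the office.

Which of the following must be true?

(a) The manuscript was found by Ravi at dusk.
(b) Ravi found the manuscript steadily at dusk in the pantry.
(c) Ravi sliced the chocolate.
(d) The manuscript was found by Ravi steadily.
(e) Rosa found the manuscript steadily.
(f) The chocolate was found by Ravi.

(a) Entailed — this follows by dropping conjuncts from the finding event's description.
(b) Not entailed — 'in the pantry' adds information not in the original event.
(c) Not entailed — 'was slicing' is progressive on an accomplishment; it does not entail the completed 'sliced'.
(d) Entailed — this follows by dropping conjuncts from the finding event's description.
(e) Not entailed — the passage has Ravi finding the manuscript, not Rosa.
(f) Not entailed — Ravi found the manuscript, not the chocolate; the chocolate belongs to the slicing event.

(a), (d)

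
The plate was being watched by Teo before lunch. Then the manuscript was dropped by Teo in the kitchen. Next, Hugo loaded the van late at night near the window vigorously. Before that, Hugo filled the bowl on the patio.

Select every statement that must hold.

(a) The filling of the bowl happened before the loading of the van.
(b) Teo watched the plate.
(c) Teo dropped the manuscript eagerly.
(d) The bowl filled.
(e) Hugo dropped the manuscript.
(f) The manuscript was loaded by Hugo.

(a), (b), (d)

(a) Entailed — the narrative places the filling before the loading.
(b) Entailed — 'watch' is an activity; 'was watching' entails that some watching happened, so 'watched' holds.
(c) Not entailed — 'eagerly' adds information not in the original event.
(d) Entailed — 'Hugo filled the bowl' is causative; it entails the inchoative 'the bowl filled'.
(e) Not entailed — the passage has Teo dropping the manuscript, not Hugo.
(f) Not entailed — Hugo loaded the van, not the manuscript; the manuscript belongs to the dropping event.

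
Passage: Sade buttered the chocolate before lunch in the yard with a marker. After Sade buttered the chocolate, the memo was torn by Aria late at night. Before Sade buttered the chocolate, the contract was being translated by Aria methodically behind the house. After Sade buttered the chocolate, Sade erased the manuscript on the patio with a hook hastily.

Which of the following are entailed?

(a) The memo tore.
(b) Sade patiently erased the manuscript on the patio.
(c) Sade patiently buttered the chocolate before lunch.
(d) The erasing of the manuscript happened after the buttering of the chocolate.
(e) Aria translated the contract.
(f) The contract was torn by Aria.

(a), (d)

(a) Entailed — 'Aria tore the memo' is causative; it entails the inchoative 'the memo tore'.
(b) Not entailed — 'patiently' adds a manner not in (and inconsistent with) the original.
(c) Not entailed — 'patiently' adds information not in the original event.
(d) Entailed — the narrative places the buttering before the erasing.
(e) Not entailed — 'was translating' is progressive on an accomplishment; it does not entail the completed 'translated'.
(f) Not entailed — Aria tore the memo, not the contract; the contract belongs to the translating event.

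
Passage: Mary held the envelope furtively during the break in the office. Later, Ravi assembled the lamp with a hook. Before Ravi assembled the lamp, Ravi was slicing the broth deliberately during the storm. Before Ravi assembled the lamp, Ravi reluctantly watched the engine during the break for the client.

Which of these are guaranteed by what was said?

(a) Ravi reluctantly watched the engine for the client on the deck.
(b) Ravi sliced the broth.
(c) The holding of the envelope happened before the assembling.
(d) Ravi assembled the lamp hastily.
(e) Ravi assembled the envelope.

(c)

(a) Not entailed — 'on the deck' adds information not in the original event.
(b) Not entailed — 'was slicing' is progressive on an accomplishment; it does not entail the completed 'sliced'.
(c) Entailed — the narrative places the holding before the assembling.
(d) Not entailed — 'hastily' adds information not in the original event.
(e) Not entailed — Ravi assembled the lamp, not the envelope; the envelope belongs to the holding event.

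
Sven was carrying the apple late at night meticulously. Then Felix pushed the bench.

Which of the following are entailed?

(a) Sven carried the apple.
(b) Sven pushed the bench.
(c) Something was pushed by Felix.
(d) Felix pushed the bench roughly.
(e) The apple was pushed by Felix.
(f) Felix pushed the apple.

(a) Entailed — 'carry' is an activity; 'was carrying' entails that some carrying happened, so 'carried' holds.
(b) Not entailed — the passage has Felix pushing the bench, not Sven.
(c) Entailed — this follows by dropping conjuncts from the pushing event's description.
(d) Not entailed — 'roughly' adds information not in the original event.
(e) Not entailed — Felix pushed the bench, not the apple; the apple belongs to the carrying event.
(f) Not entailed — Felix pushed the bench, not the apple; the apple belongs to the carrying event.

(a), (c)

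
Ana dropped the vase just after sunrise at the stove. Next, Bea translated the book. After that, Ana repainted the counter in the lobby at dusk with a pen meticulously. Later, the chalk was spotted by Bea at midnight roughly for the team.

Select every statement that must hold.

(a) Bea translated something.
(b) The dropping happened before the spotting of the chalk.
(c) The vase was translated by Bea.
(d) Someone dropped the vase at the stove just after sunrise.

(a) Entailed — generalizing the patient leaves a sub-description the original still satisfies.
(b) Entailed — the narrative places the dropping before the spotting.
(c) Not entailed — Bea translated the book, not the vase; the vase belongs to the dropping event.
(d) Entailed — every conjunct here is already in the original dropping event.

(a), (b), (d)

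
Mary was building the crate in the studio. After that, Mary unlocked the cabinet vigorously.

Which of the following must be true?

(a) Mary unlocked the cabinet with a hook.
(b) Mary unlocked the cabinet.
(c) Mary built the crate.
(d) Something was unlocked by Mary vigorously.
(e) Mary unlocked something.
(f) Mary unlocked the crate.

(a) Not entailed — 'with a hook' adds information not in the original event.
(b) Entailed — dropping 'vigorously' leaves a sub-description the original still satisfies.
(c) Not entailed — 'was building' is progressive on an accomplishment; it does not entail the completed 'built'.
(d) Entailed — every conjunct here is already in the original unlocking event.
(e) Entailed — every conjunct here is already in the original unlocking event.
(f) Not entailed — Mary unlocked the cabinet, not the crate; the crate belongs to the building event.

(b), (d), (e)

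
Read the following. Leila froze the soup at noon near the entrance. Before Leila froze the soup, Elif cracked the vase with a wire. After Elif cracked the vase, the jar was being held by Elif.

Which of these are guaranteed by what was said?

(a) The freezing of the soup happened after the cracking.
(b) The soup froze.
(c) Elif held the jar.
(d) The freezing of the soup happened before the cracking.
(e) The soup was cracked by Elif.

(a) Entailed — the narrative places the cracking before the freezing.
(b) Entailed — 'Leila froze the soup' is causative; it entails the inchoative 'the soup froze'.
(c) Entailed — 'hold' is an activity; 'was holding' entails that some holding happened, so 'held' holds.
(d) Not entailed — the narrative places the cracking before the freezing, not after.
(e) Not entailed — Elif cracked the vase, not the soup; the soup belongs to the freezing event.

(a), (b), (c)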